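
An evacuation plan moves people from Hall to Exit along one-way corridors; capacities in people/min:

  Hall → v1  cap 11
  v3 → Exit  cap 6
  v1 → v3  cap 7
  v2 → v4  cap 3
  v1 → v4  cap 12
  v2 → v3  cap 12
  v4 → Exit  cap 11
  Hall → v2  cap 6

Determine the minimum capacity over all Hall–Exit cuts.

Augment Hall→v1→v3→Exit: bottleneck 6, flow now 6.
Augment Hall→v1→v4→Exit: bottleneck 5, flow now 11.
Augment Hall→v2→v4→Exit: bottleneck 3, flow now 14.
Augment Hall→v2→v3→v1→v4→Exit: bottleneck 3, flow now 17. (uses reverse residual edge)
No augmenting path remains; maximum flow = 17.
By max-flow min-cut, the minimum cut capacity equals the max flow.
In the residual graph, reachable from Hall: {Hall}.
Min-cut edges: Hall→v1 (11), Hall→v2 (6); capacity 11 + 6 = 17.

17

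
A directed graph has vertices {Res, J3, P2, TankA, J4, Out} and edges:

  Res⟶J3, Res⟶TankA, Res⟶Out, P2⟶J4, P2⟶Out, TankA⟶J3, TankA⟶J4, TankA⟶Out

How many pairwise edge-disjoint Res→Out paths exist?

2

Assign every edge capacity 1; by Menger, the answer equals the max flow.
Path Res→Out (+1); total 1.
Path Res→TankA→Out (+1); total 2.
No residual Res→Out path; max flow = 2.
Certifying cut of size 2: {Res→Out, Res→TankA}.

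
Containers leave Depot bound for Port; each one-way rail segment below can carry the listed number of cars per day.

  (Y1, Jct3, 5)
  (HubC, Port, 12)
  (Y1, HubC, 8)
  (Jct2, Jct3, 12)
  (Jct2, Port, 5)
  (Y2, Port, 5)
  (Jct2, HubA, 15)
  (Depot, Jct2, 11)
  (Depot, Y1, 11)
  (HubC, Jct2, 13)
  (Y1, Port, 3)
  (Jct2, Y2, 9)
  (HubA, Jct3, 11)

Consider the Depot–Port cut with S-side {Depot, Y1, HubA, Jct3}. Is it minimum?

No — its capacity is 22, but the minimum cut has capacity 21.

Given cut capacity: 11 + 8 + 3 = 22.
Augment Depot→Y1→Port: bottleneck 3, flow now 3.
Augment Depot→Jct2→Port: bottleneck 5, flow now 8.
Augment Depot→Y1→HubC→Port: bottleneck 8, flow now 16.
Augment Depot→Jct2→Y2→Port: bottleneck 5, flow now 21.
No augmenting path remains; maximum flow = 21.
In the residual graph, reachable from Depot: {Depot, Jct2, HubA, Y2, Jct3}.
Min-cut edges: Depot→Y1 (11), Jct2→Port (5), Y2→Port (5); capacity 11 + 5 + 5 = 21.
Cut capacity 22 exceeds the max flow 21, so it is not minimum.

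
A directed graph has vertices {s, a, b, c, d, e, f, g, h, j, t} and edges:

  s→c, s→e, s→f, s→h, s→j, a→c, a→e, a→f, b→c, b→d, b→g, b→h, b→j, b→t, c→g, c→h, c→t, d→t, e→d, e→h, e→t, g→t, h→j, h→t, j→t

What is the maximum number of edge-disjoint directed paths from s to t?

Assign every edge capacity 1; by Menger, the answer equals the max flow.
Path s→c→t (+1); total 1.
Path s→e→t (+1); total 2.
Path s→h→t (+1); total 3.
Path s→j→t (+1); total 4.
No residual s→t path; max flow = 4.
Certifying cut of size 4: {s→c, s→e, s→h, s→j}.

4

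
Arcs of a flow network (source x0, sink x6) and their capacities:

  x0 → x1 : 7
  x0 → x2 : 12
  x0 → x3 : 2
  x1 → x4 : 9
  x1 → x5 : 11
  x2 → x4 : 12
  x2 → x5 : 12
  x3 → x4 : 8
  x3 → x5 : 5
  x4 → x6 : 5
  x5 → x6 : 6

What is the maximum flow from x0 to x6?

Augment x0→x1→x4→x6: bottleneck 5, flow now 5.
Augment x0→x1→x5→x6: bottleneck 2, flow now 7.
Augment x0→x2→x5→x6: bottleneck 4, flow now 11.
No augmenting path remains; maximum flow = 11.
In the residual graph, reachable from x0: {x0, x1, x2, x3, x4, x5}.
Min-cut edges: x4→x6 (5), x5→x6 (6); capacity 5 + 6 = 11.
This cut is saturated, so no flow can exceed 11.

11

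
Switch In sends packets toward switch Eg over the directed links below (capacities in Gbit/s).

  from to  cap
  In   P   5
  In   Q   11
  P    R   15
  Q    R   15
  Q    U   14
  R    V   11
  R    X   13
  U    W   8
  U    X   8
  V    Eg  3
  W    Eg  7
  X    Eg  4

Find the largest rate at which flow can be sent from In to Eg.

14

Augment In→P→R→V→Eg: bottleneck 3, flow now 3.
Augment In→P→R→X→Eg: bottleneck 2, flow now 5.
Augment In→Q→R→X→Eg: bottleneck 2, flow now 7.
Augment In→Q→U→W→Eg: bottleneck 7, flow now 14.
No augmenting path remains; maximum flow = 14.
In the residual graph, reachable from In: {In, P, Q, R, U, V, W, X}.
Min-cut edges: V→Eg (3), W→Eg (7), X→Eg (4); capacity 3 + 7 + 4 = 14.
This cut is saturated, so no flow can exceed 14.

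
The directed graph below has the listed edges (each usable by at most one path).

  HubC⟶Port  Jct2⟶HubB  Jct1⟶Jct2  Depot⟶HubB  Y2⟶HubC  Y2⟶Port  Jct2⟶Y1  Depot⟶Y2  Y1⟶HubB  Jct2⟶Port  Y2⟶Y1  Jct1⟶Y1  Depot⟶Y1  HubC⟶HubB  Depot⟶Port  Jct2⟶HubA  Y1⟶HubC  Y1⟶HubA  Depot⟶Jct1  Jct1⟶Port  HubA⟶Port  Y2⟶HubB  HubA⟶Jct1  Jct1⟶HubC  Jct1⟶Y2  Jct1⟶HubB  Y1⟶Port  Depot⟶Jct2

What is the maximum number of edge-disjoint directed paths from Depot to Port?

Assign every edge capacity 1; by Menger, the answer equals the max flow.
Path Depot→Port (+1); total 1.
Path Depot→Jct1→Port (+1); total 2.
Path Depot→Y2→Port (+1); total 3.
Path Depot→Y1→Port (+1); total 4.
Path Depot→Jct2→Port (+1); total 5.
No residual Depot→Port path; max flow = 5.
Certifying cut of size 5: {Depot→Jct1, Depot→Jct2, Depot→Port, Depot→Y1, Depot→Y2}.

5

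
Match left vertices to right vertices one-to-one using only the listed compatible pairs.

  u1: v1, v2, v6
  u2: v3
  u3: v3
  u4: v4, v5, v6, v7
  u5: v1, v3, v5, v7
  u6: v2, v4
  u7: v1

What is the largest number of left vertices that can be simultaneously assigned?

Unit-capacity flow: source→left, listed edges, right→sink; max matching = max flow.
Augmenting path u1→v1 (+1); matched 1.
Augmenting path u2→v3 (+1); matched 2.
Augmenting path u4→v4 (+1); matched 3.
Augmenting path u5→v5 (+1); matched 4.
Augmenting path u6→v2 (+1); matched 5.
Augmenting path u7→v1→u1→v6 (+1); matched 6.
No augmenting path remains; maximum matching = 6.
König certificate: {u1, u4, u5, u6, u7, v3} is a vertex cover of size 6 (every listed pair touches it), so no matching can be larger.

6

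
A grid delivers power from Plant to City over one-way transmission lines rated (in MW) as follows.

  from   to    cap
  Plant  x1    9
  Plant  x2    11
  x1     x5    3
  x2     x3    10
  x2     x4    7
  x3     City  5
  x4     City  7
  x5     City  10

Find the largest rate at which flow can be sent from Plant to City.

14

Augment Plant→x1→x5→City: bottleneck 3, flow now 3.
Augment Plant→x2→x3→City: bottleneck 5, flow now 8.
Augment Plant→x2→x4→City: bottleneck 6, flow now 14.
No augmenting path remains; maximum flow = 14.
In the residual graph, reachable from Plant: {Plant, x1}.
Min-cut edges: Plant→x2 (11), x1→x5 (3); capacity 11 + 3 = 14.
This cut is saturated, so no flow can exceed 14.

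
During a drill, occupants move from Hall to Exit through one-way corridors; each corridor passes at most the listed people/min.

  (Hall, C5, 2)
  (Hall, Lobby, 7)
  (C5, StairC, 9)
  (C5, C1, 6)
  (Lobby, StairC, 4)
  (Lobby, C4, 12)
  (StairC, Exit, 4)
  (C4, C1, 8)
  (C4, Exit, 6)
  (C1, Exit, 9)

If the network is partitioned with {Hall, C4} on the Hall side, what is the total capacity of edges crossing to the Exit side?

Edges leaving {Hall, C4}: Hall→C5 (2), Hall→Lobby (7), C4→C1 (8), C4→Exit (6).
Cut capacity = 2 + 7 + 8 + 6 = 23.

23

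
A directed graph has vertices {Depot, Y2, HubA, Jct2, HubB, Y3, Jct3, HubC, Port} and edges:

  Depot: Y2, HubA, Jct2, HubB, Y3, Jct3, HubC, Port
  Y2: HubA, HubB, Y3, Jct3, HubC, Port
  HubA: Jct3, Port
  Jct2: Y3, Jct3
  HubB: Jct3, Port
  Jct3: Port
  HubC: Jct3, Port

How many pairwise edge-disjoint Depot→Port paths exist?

6

Assign every edge capacity 1; by Menger, the answer equals the max flow.
Path Depot→Port (+1); total 1.
Path Depot→Y2→Port (+1); total 2.
Path Depot→HubA→Port (+1); total 3.
Path Depot→HubB→Port (+1); total 4.
Path Depot→Jct3→Port (+1); total 5.
Path Depot→HubC→Port (+1); total 6.
No residual Depot→Port path; max flow = 6.
Certifying cut of size 6: {Depot→HubA, Depot→HubB, Depot→HubC, Depot→Port, Depot→Y2, Jct3→Port}.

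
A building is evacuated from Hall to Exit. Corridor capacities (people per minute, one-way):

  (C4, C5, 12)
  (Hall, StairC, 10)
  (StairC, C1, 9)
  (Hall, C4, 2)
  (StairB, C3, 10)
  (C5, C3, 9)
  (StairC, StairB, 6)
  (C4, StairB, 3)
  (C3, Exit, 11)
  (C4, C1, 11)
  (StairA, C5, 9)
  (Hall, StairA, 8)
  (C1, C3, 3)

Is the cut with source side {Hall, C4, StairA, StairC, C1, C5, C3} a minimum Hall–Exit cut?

No — its capacity is 20, but the minimum cut has capacity 11.

Given cut capacity: 3 + 6 + 11 = 20.
Augment Hall→C4→C1→C3→Exit: bottleneck 2, flow now 2.
Augment Hall→StairA→C5→C3→Exit: bottleneck 8, flow now 10.
Augment Hall→StairC→C1→C3→Exit: bottleneck 1, flow now 11.
No augmenting path remains; maximum flow = 11.
In the residual graph, reachable from Hall: {Hall, C4, StairA, StairC, C1, C5, StairB, C3}.
Min-cut edges: C3→Exit (11); capacity 11 = 11.
Cut capacity 20 exceeds the max flow 11, so it is not minimum.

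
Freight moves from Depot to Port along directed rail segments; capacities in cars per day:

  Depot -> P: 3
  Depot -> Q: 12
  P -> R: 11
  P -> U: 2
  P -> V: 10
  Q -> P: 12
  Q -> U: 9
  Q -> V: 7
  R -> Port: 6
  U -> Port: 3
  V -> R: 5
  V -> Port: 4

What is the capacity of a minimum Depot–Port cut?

13

Augment Depot→P→R→Port: bottleneck 3, flow now 3.
Augment Depot→Q→U→Port: bottleneck 3, flow now 6.
Augment Depot→Q→V→Port: bottleneck 4, flow now 10.
Augment Depot→Q→P→R→Port: bottleneck 3, flow now 13.
No augmenting path remains; maximum flow = 13.
By max-flow min-cut, the minimum cut capacity equals the max flow.
In the residual graph, reachable from Depot: {Depot, P, Q, R, U, V}.
Min-cut edges: R→Port (6), U→Port (3), V→Port (4); capacity 6 + 3 + 4 = 13.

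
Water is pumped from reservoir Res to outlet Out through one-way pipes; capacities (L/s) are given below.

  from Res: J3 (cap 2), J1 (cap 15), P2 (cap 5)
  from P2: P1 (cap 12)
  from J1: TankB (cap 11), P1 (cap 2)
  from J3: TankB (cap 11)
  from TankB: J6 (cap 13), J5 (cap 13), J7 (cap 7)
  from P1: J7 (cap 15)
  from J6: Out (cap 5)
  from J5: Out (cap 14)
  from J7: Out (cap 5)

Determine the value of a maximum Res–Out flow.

Augment Res→P2→P1→J7→Out: bottleneck 5, flow now 5.
Augment Res→J1→TankB→J6→Out: bottleneck 5, flow now 10.
Augment Res→J1→TankB→J5→Out: bottleneck 6, flow now 16.
Augment Res→J3→TankB→J5→Out: bottleneck 2, flow now 18.
No augmenting path remains; maximum flow = 18.
In the residual graph, reachable from Res: {Res, P2, J1, P1, J7}.
Min-cut edges: Res→J3 (2), J1→TankB (11), J7→Out (5); capacity 2 + 11 + 5 = 18.
This cut is saturated, so no flow can exceed 18.

18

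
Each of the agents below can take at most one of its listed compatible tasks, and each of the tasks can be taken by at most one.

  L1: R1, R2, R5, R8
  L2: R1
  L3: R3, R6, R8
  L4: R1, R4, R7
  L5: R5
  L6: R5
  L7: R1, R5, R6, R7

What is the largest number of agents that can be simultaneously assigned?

6

Unit-capacity flow: source→left, listed edges, right→sink; max matching = max flow.
Augmenting path L1→R1 (+1); matched 1.
Augmenting path L3→R3 (+1); matched 2.
Augmenting path L4→R4 (+1); matched 3.
Augmenting path L5→R5 (+1); matched 4.
Augmenting path L7→R6 (+1); matched 5.
Augmenting path L2→R1→L1→R2 (+1); matched 6.
No augmenting path remains; maximum matching = 6.
König certificate: {L1, L2, L3, L4, L7, R5} is a vertex cover of size 6 (every listed pair touches it), so no matching can be larger.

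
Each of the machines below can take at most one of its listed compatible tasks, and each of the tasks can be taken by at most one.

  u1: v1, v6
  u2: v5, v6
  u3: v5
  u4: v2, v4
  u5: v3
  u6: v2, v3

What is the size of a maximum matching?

6

Unit-capacity flow: source→left, listed edges, right→sink; max matching = max flow.
Augmenting path u1→v1 (+1); matched 1.
Augmenting path u2→v5 (+1); matched 2.
Augmenting path u4→v2 (+1); matched 3.
Augmenting path u5→v3 (+1); matched 4.
Augmenting path u3→v5→u2→v6 (+1); matched 5.
Augmenting path u6→v2→u4→v4 (+1); matched 6.
No augmenting path remains; maximum matching = 6.
König certificate: {u1, u2, u3, u4, u5, u6} is a vertex cover of size 6 (every listed pair touches it), so no matching can be larger.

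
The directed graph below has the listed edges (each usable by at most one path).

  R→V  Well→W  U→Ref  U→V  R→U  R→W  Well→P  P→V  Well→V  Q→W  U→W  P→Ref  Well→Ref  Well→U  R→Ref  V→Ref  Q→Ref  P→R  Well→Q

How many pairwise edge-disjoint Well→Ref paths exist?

Assign every edge capacity 1; by Menger, the answer equals the max flow.
Path Well→Ref (+1); total 1.
Path Well→P→Ref (+1); total 2.
Path Well→Q→Ref (+1); total 3.
Path Well→U→Ref (+1); total 4.
Path Well→V→Ref (+1); total 5.
No residual Well→Ref path; max flow = 5.
Certifying cut of size 5: {Well→P, Well→Q, Well→Ref, Well→U, Well→V}.

5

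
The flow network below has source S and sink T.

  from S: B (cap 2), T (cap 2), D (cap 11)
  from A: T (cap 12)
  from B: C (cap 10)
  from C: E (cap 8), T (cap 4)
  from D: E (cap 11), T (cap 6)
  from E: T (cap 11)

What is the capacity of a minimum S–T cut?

Augment S→T: bottleneck 2, flow now 2.
Augment S→D→T: bottleneck 6, flow now 8.
Augment S→B→C→T: bottleneck 2, flow now 10.
Augment S→D→E→T: bottleneck 5, flow now 15.
No augmenting path remains; maximum flow = 15.
By max-flow min-cut, the minimum cut capacity equals the max flow.
In the residual graph, reachable from S: {S}.
Min-cut edges: S→B (2), S→D (11), S→T (2); capacity 2 + 11 + 2 = 15.

15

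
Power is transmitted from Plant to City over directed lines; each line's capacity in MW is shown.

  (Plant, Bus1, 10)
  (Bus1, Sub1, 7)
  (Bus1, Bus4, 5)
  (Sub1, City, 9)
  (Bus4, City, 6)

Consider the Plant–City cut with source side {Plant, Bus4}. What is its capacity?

Edges leaving {Plant, Bus4}: Plant→Bus1 (10), Bus4→City (6).
Cut capacity = 10 + 6 = 16.

16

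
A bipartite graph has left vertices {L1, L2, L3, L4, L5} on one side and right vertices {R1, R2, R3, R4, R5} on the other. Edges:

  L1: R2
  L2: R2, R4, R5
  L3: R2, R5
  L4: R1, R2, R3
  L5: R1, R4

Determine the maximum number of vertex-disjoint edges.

5

Unit-capacity flow: source→left, listed edges, right→sink; max matching = max flow.
Augmenting path L1→R2 (+1); matched 1.
Augmenting path L2→R4 (+1); matched 2.
Augmenting path L3→R5 (+1); matched 3.
Augmenting path L4→R1 (+1); matched 4.
Augmenting path L5→R1→L4→R3 (+1); matched 5.
No augmenting path remains; maximum matching = 5.
König certificate: {L1, L2, L3, L4, L5} is a vertex cover of size 5 (every listed pair touches it), so no matching can be larger.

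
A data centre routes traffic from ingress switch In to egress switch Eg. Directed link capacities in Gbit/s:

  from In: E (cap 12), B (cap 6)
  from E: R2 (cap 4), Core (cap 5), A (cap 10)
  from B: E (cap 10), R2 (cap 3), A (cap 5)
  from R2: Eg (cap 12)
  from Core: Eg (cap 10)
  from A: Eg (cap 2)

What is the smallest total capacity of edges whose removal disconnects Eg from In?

14

Augment In→E→R2→Eg: bottleneck 4, flow now 4.
Augment In→E→Core→Eg: bottleneck 5, flow now 9.
Augment In→E→A→Eg: bottleneck 2, flow now 11.
Augment In→B→R2→Eg: bottleneck 3, flow now 14.
No augmenting path remains; maximum flow = 14.
By max-flow min-cut, the minimum cut capacity equals the max flow.
In the residual graph, reachable from In: {In, E, B, A}.
Min-cut edges: E→R2 (4), E→Core (5), B→R2 (3), A→Eg (2); capacity 4 + 5 + 3 + 2 = 14.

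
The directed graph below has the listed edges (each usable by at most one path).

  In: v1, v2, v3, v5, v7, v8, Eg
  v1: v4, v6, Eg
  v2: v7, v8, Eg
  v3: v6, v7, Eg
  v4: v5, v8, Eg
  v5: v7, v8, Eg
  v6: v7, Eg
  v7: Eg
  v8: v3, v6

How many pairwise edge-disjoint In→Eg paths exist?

7

Assign every edge capacity 1; by Menger, the answer equals the max flow.
Path In→Eg (+1); total 1.
Path In→v1→Eg (+1); total 2.
Path In→v2→Eg (+1); total 3.
Path In→v3→Eg (+1); total 4.
Path In→v5→Eg (+1); total 5.
Path In→v7→Eg (+1); total 6.
Path In→v8→v6→Eg (+1); total 7.
No residual In→Eg path; max flow = 7.
Certifying cut of size 7: {In→Eg, In→v1, In→v2, In→v3, In→v5, In→v7, In→v8}.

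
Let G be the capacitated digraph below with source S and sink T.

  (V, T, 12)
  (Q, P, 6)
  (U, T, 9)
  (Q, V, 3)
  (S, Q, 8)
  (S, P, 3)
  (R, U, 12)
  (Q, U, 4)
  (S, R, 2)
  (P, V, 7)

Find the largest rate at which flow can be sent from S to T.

13

Augment S→P→V→T: bottleneck 3, flow now 3.
Augment S→Q→U→T: bottleneck 4, flow now 7.
Augment S→Q→V→T: bottleneck 3, flow now 10.
Augment S→R→U→T: bottleneck 2, flow now 12.
Augment S→Q→P→V→T: bottleneck 1, flow now 13.
No augmenting path remains; maximum flow = 13.
In the residual graph, reachable from S: {S}.
Min-cut edges: S→P (3), S→Q (8), S→R (2); capacity 3 + 8 + 2 = 13.
This cut is saturated, so no flow can exceed 13.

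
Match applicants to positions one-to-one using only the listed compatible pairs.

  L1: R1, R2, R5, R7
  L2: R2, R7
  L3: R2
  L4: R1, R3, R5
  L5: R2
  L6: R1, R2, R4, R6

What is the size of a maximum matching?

Unit-capacity flow: source→left, listed edges, right→sink; max matching = max flow.
Augmenting path L1→R1 (+1); matched 1.
Augmenting path L2→R2 (+1); matched 2.
Augmenting path L4→R3 (+1); matched 3.
Augmenting path L6→R4 (+1); matched 4.
Augmenting path L3→R2→L2→R7 (+1); matched 5.
No augmenting path remains; maximum matching = 5.
König certificate: {L1, L2, L4, L6, R2} is a vertex cover of size 5 (every listed pair touches it), so no matching can be larger.

5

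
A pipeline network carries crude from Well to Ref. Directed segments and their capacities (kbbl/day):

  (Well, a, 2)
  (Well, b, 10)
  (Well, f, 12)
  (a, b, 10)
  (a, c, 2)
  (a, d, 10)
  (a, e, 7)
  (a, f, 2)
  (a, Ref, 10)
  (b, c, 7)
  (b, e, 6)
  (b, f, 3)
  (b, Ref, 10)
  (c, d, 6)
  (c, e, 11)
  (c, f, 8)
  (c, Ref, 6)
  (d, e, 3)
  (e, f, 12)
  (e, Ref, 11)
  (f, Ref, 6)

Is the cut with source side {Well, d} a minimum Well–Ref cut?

No — its capacity is 27, but the minimum cut has capacity 18.

Given cut capacity: 2 + 10 + 12 + 3 = 27.
Augment Well→a→Ref: bottleneck 2, flow now 2.
Augment Well→b→Ref: bottleneck 10, flow now 12.
Augment Well→f→Ref: bottleneck 6, flow now 18.
No augmenting path remains; maximum flow = 18.
In the residual graph, reachable from Well: {Well, f}.
Min-cut edges: Well→a (2), Well→b (10), f→Ref (6); capacity 2 + 10 + 6 = 18.
Cut capacity 27 exceeds the max flow 18, so it is not minimum.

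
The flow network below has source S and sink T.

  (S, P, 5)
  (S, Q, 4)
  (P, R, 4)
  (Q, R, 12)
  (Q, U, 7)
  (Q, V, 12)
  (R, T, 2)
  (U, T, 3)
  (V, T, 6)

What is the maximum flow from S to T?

6

Augment S→P→R→T: bottleneck 2, flow now 2.
Augment S→Q→U→T: bottleneck 3, flow now 5.
Augment S→Q→V→T: bottleneck 1, flow now 6.
No augmenting path remains; maximum flow = 6.
In the residual graph, reachable from S: {S, P, R}.
Min-cut edges: S→Q (4), R→T (2); capacity 4 + 2 = 6.
This cut is saturated, so no flow can exceed 6.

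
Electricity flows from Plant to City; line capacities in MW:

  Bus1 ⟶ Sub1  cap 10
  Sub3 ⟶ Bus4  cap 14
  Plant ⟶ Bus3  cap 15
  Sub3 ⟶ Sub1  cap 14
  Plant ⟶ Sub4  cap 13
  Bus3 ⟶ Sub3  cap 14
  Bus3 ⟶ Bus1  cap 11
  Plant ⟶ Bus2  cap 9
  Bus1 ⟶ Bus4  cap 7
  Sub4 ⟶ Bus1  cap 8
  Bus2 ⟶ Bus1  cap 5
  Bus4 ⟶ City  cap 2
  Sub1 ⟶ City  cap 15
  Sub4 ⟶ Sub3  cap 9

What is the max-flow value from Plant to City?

17

Augment Plant→Bus2→Bus1→Bus4→City: bottleneck 2, flow now 2.
Augment Plant→Bus2→Bus1→Sub1→City: bottleneck 3, flow now 5.
Augment Plant→Sub4→Sub3→Sub1→City: bottleneck 9, flow now 14.
Augment Plant→Sub4→Bus1→Sub1→City: bottleneck 3, flow now 17.
No augmenting path remains; maximum flow = 17.
In the residual graph, reachable from Plant: {Plant, Bus2, Sub4, Bus3, Sub3, Bus1, Bus4, Sub1}.
Min-cut edges: Bus4→City (2), Sub1→City (15); capacity 2 + 15 = 17.
This cut is saturated, so no flow can exceed 17.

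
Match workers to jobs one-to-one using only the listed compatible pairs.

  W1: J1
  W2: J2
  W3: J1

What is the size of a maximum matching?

2

Unit-capacity flow: source→left, listed edges, right→sink; max matching = max flow.
Augmenting path W1→J1 (+1); matched 1.
Augmenting path W2→J2 (+1); matched 2.
No augmenting path remains; maximum matching = 2.
König certificate: {W2, J1} is a vertex cover of size 2 (every listed pair touches it), so no matching can be larger.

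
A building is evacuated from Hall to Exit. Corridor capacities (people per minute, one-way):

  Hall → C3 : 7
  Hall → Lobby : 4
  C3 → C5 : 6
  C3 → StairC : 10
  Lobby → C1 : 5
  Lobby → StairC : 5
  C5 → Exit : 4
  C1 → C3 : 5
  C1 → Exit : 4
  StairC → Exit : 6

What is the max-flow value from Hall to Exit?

11

Augment Hall→C3→C5→Exit: bottleneck 4, flow now 4.
Augment Hall→C3→StairC→Exit: bottleneck 3, flow now 7.
Augment Hall→Lobby→C1→Exit: bottleneck 4, flow now 11.
No augmenting path remains; maximum flow = 11.
In the residual graph, reachable from Hall: {Hall}.
Min-cut edges: Hall→C3 (7), Hall→Lobby (4); capacity 7 + 4 = 11.
This cut is saturated, so no flow can exceed 11.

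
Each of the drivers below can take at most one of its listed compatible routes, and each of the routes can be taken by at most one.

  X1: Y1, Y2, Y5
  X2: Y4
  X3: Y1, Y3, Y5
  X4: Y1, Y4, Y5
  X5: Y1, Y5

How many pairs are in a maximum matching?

5

Unit-capacity flow: source→left, listed edges, right→sink; max matching = max flow.
Augmenting path X1→Y1 (+1); matched 1.
Augmenting path X2→Y4 (+1); matched 2.
Augmenting path X3→Y3 (+1); matched 3.
Augmenting path X4→Y5 (+1); matched 4.
Augmenting path X5→Y1→X1→Y2 (+1); matched 5.
No augmenting path remains; maximum matching = 5.
König certificate: {X1, X2, X3, X4, X5} is a vertex cover of size 5 (every listed pair touches it), so no matching can be larger.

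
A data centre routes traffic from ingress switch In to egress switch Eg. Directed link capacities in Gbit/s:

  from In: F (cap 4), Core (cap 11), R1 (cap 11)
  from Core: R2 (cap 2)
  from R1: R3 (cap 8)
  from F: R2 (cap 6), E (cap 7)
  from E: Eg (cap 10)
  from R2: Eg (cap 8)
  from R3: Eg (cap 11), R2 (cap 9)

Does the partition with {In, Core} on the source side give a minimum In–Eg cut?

No — its capacity is 17, but the minimum cut has capacity 14.

Given cut capacity: 11 + 4 + 2 = 17.
Augment In→Core→R2→Eg: bottleneck 2, flow now 2.
Augment In→R1→R3→Eg: bottleneck 8, flow now 10.
Augment In→F→E→Eg: bottleneck 4, flow now 14.
No augmenting path remains; maximum flow = 14.
In the residual graph, reachable from In: {In, Core, R1}.
Min-cut edges: In→F (4), Core→R2 (2), R1→R3 (8); capacity 4 + 2 + 8 = 14.
Cut capacity 17 exceeds the max flow 14, so it is not minimum.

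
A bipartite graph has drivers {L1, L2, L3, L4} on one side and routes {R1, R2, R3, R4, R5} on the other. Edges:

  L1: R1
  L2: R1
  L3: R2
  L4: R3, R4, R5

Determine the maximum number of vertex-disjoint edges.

Unit-capacity flow: source→left, listed edges, right→sink; max matching = max flow.
Augmenting path L1→R1 (+1); matched 1.
Augmenting path L3→R2 (+1); matched 2.
Augmenting path L4→R3 (+1); matched 3.
No augmenting path remains; maximum matching = 3.
König certificate: {L3, L4, R1} is a vertex cover of size 3 (every listed pair touches it), so no matching can be larger.

3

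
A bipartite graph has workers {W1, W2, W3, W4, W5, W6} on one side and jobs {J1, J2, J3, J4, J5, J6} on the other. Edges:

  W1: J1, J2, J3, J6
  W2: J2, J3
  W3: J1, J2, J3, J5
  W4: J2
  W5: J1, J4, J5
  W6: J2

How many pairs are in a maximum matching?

5

Unit-capacity flow: source→left, listed edges, right→sink; max matching = max flow.
Augmenting path W1→J1 (+1); matched 1.
Augmenting path W2→J2 (+1); matched 2.
Augmenting path W3→J3 (+1); matched 3.
Augmenting path W5→J4 (+1); matched 4.
Augmenting path W4→J2→W2→J3→W3→J5 (+1); matched 5.
No augmenting path remains; maximum matching = 5.
König certificate: {W1, W2, W3, W5, J2} is a vertex cover of size 5 (every listed pair touches it), so no matching can be larger.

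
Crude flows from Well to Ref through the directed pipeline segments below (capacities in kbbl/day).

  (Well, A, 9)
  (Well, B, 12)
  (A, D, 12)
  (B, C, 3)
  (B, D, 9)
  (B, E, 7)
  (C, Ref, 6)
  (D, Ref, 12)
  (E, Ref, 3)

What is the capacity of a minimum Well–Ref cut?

Augment Well→A→D→Ref: bottleneck 9, flow now 9.
Augment Well→B→C→Ref: bottleneck 3, flow now 12.
Augment Well→B→D→Ref: bottleneck 3, flow now 15.
Augment Well→B→E→Ref: bottleneck 3, flow now 18.
No augmenting path remains; maximum flow = 18.
By max-flow min-cut, the minimum cut capacity equals the max flow.
In the residual graph, reachable from Well: {Well, A, B, D, E}.
Min-cut edges: B→C (3), D→Ref (12), E→Ref (3); capacity 3 + 12 + 3 = 18.

18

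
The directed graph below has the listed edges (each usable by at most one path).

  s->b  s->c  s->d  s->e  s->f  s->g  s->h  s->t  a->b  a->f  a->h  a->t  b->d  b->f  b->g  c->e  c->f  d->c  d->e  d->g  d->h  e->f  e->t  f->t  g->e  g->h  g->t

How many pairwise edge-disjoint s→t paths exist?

Assign every edge capacity 1; by Menger, the answer equals the max flow.
Path s→t (+1); total 1.
Path s→e→t (+1); total 2.
Path s→f→t (+1); total 3.
Path s→g→t (+1); total 4.
No residual s→t path; max flow = 4.
Certifying cut of size 4: {e→t, f→t, g→t, s→t}.

4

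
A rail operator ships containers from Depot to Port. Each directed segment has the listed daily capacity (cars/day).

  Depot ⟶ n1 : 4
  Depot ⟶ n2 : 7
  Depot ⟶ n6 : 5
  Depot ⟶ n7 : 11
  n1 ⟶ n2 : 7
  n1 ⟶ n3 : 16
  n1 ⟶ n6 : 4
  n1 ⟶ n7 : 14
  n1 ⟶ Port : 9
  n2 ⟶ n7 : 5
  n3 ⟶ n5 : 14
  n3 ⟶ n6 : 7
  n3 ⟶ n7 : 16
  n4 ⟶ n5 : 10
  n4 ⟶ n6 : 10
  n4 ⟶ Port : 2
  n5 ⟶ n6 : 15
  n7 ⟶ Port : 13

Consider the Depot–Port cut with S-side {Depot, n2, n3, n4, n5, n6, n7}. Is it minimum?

No — its capacity is 19, but the minimum cut has capacity 17.

Given cut capacity: 4 + 2 + 13 = 19.
Augment Depot→n1→Port: bottleneck 4, flow now 4.
Augment Depot→n7→Port: bottleneck 11, flow now 15.
Augment Depot→n2→n7→Port: bottleneck 2, flow now 17.
No augmenting path remains; maximum flow = 17.
In the residual graph, reachable from Depot: {Depot, n2, n6, n7}.
Min-cut edges: Depot→n1 (4), n7→Port (13); capacity 4 + 13 = 17.
Cut capacity 19 exceeds the max flow 17, so it is not minimum.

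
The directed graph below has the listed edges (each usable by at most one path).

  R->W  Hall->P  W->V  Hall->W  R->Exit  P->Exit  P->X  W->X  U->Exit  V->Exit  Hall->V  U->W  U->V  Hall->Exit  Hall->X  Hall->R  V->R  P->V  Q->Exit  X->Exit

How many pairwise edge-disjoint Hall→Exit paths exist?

Assign every edge capacity 1; by Menger, the answer equals the max flow.
Path Hall→Exit (+1); total 1.
Path Hall→P→Exit (+1); total 2.
Path Hall→R→Exit (+1); total 3.
Path Hall→V→Exit (+1); total 4.
Path Hall→X→Exit (+1); total 5.
No residual Hall→Exit path; max flow = 5.
Certifying cut of size 5: {Hall→Exit, Hall→P, R→Exit, V→Exit, X→Exit}.

5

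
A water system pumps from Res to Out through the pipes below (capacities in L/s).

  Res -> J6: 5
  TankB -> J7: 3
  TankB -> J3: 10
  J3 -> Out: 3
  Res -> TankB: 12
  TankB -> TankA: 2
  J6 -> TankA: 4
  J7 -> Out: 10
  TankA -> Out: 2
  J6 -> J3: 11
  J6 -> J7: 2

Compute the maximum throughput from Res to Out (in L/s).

Augment Res→J6→J7→Out: bottleneck 2, flow now 2.
Augment Res→J6→TankA→Out: bottleneck 2, flow now 4.
Augment Res→J6→J3→Out: bottleneck 1, flow now 5.
Augment Res→TankB→J7→Out: bottleneck 3, flow now 8.
Augment Res→TankB→J3→Out: bottleneck 2, flow now 10.
No augmenting path remains; maximum flow = 10.
In the residual graph, reachable from Res: {Res, J6, TankB, TankA, J3}.
Min-cut edges: J6→J7 (2), TankB→J7 (3), TankA→Out (2), J3→Out (3); capacity 2 + 3 + 2 + 3 = 10.
This cut is saturated, so no flow can exceed 10.

10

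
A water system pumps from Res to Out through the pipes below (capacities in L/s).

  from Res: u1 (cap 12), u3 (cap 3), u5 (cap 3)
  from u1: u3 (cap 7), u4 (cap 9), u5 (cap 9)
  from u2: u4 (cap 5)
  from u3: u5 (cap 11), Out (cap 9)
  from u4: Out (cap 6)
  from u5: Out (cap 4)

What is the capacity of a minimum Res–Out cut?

18

Augment Res→u3→Out: bottleneck 3, flow now 3.
Augment Res→u5→Out: bottleneck 3, flow now 6.
Augment Res→u1→u3→Out: bottleneck 6, flow now 12.
Augment Res→u1→u4→Out: bottleneck 6, flow now 18.
No augmenting path remains; maximum flow = 18.
By max-flow min-cut, the minimum cut capacity equals the max flow.
In the residual graph, reachable from Res: {Res}.
Min-cut edges: Res→u1 (12), Res→u3 (3), Res→u5 (3); capacity 12 + 3 + 3 = 18.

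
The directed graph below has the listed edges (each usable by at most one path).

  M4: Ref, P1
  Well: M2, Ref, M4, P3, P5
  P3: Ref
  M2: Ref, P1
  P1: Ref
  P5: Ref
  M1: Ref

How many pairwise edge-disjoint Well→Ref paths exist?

Assign every edge capacity 1; by Menger, the answer equals the max flow.
Path Well→Ref (+1); total 1.
Path Well→P5→Ref (+1); total 2.
Path Well→P3→Ref (+1); total 3.
Path Well→M4→Ref (+1); total 4.
Path Well→M2→Ref (+1); total 5.
No residual Well→Ref path; max flow = 5.
Certifying cut of size 5: {Well→M2, Well→M4, Well→P3, Well→P5, Well→Ref}.

5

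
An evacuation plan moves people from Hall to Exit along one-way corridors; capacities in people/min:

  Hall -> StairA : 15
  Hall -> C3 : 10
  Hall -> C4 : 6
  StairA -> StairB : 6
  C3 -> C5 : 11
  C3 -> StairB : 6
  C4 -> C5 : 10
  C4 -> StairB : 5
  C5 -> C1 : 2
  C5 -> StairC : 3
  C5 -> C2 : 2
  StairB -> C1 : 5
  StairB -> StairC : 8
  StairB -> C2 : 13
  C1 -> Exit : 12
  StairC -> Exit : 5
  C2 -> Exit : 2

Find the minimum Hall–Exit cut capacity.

Augment Hall→StairA→StairB→C1→Exit: bottleneck 5, flow now 5.
Augment Hall→StairA→StairB→StairC→Exit: bottleneck 1, flow now 6.
Augment Hall→C3→C5→C1→Exit: bottleneck 2, flow now 8.
Augment Hall→C3→C5→StairC→Exit: bottleneck 3, flow now 11.
Augment Hall→C3→C5→C2→Exit: bottleneck 2, flow now 13.
Augment Hall→C3→StairB→StairC→Exit: bottleneck 1, flow now 14.
No augmenting path remains; maximum flow = 14.
By max-flow min-cut, the minimum cut capacity equals the max flow.
In the residual graph, reachable from Hall: {Hall, StairA, C3, C4, C5, StairB, StairC, C2}.
Min-cut edges: C5→C1 (2), StairB→C1 (5), StairC→Exit (5), C2→Exit (2); capacity 2 + 5 + 5 + 2 = 14.

14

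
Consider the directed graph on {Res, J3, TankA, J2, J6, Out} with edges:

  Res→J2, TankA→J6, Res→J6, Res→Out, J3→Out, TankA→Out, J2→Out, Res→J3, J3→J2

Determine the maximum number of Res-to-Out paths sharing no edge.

Assign every edge capacity 1; by Menger, the answer equals the max flow.
Path Res→Out (+1); total 1.
Path Res→J3→Out (+1); total 2.
Path Res→J2→Out (+1); total 3.
No residual Res→Out path; max flow = 3.
Certifying cut of size 3: {Res→J2, Res→J3, Res→Out}.

3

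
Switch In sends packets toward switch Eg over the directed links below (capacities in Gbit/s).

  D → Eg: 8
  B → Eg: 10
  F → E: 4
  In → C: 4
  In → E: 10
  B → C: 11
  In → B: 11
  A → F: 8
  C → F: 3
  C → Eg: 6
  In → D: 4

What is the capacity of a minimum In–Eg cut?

Augment In→B→Eg: bottleneck 10, flow now 10.
Augment In→C→Eg: bottleneck 4, flow now 14.
Augment In→D→Eg: bottleneck 4, flow now 18.
Augment In→B→C→Eg: bottleneck 1, flow now 19.
No augmenting path remains; maximum flow = 19.
By max-flow min-cut, the minimum cut capacity equals the max flow.
In the residual graph, reachable from In: {In, E}.
Min-cut edges: In→B (11), In→C (4), In→D (4); capacity 11 + 4 + 4 = 19.

19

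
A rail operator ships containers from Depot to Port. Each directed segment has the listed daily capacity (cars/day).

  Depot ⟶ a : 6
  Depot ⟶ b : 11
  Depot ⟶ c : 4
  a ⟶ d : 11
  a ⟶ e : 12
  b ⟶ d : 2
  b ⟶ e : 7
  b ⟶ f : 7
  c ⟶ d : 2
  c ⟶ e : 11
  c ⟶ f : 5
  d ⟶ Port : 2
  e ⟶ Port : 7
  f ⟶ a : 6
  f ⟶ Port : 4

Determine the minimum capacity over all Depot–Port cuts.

Augment Depot→a→d→Port: bottleneck 2, flow now 2.
Augment Depot→a→e→Port: bottleneck 4, flow now 6.
Augment Depot→b→e→Port: bottleneck 3, flow now 9.
Augment Depot→b→f→Port: bottleneck 4, flow now 13.
No augmenting path remains; maximum flow = 13.
By max-flow min-cut, the minimum cut capacity equals the max flow.
In the residual graph, reachable from Depot: {Depot, a, b, c, d, e, f}.
Min-cut edges: d→Port (2), e→Port (7), f→Port (4); capacity 2 + 7 + 4 = 13.

13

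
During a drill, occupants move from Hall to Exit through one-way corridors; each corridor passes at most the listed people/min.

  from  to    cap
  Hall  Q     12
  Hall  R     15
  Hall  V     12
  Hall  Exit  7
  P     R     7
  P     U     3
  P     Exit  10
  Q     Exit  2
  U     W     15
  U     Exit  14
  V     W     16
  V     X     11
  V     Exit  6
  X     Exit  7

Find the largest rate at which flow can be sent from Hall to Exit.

Augment Hall→Exit: bottleneck 7, flow now 7.
Augment Hall→Q→Exit: bottleneck 2, flow now 9.
Augment Hall→V→Exit: bottleneck 6, flow now 15.
Augment Hall→V→X→Exit: bottleneck 6, flow now 21.
No augmenting path remains; maximum flow = 21.
In the residual graph, reachable from Hall: {Hall, Q, R}.
Min-cut edges: Hall→V (12), Hall→Exit (7), Q→Exit (2); capacity 12 + 7 + 2 = 21.
This cut is saturated, so no flow can exceed 21.

21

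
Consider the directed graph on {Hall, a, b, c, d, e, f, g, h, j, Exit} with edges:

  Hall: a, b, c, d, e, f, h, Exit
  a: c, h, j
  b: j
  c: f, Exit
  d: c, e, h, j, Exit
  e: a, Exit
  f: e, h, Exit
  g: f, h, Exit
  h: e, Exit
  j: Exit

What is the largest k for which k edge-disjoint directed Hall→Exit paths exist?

7

Assign every edge capacity 1; by Menger, the answer equals the max flow.
Path Hall→Exit (+1); total 1.
Path Hall→c→Exit (+1); total 2.
Path Hall→d→Exit (+1); total 3.
Path Hall→e→Exit (+1); total 4.
Path Hall→f→Exit (+1); total 5.
Path Hall→h→Exit (+1); total 6.
Path Hall→a→j→Exit (+1); total 7.
No residual Hall→Exit path; max flow = 7.
Certifying cut of size 7: {Hall→Exit, Hall→d, c→Exit, e→Exit, f→Exit, h→Exit, j→Exit}.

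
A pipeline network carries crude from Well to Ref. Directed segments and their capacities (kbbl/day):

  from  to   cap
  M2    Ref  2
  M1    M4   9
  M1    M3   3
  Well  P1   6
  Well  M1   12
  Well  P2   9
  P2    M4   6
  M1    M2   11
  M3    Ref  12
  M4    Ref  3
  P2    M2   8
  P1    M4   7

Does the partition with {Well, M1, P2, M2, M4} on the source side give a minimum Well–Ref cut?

No — its capacity is 14, but the minimum cut has capacity 8.

Given cut capacity: 6 + 3 + 2 + 3 = 14.
Augment Well→M1→M2→Ref: bottleneck 2, flow now 2.
Augment Well→M1→M3→Ref: bottleneck 3, flow now 5.
Augment Well→M1→M4→Ref: bottleneck 3, flow now 8.
No augmenting path remains; maximum flow = 8.
In the residual graph, reachable from Well: {Well, M1, P2, P1, M2, M4}.
Min-cut edges: M1→M3 (3), M2→Ref (2), M4→Ref (3); capacity 3 + 2 + 3 = 8.
Cut capacity 14 exceeds the max flow 8, so it is not minimum.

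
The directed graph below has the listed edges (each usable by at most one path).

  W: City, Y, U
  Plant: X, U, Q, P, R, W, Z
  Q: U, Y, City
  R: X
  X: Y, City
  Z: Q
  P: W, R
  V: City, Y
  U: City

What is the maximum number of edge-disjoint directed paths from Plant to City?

4

Assign every edge capacity 1; by Menger, the answer equals the max flow.
Path Plant→Q→City (+1); total 1.
Path Plant→U→City (+1); total 2.
Path Plant→W→City (+1); total 3.
Path Plant→X→City (+1); total 4.
No residual Plant→City path; max flow = 4.
Certifying cut of size 4: {Q→City, U→City, W→City, X→City}.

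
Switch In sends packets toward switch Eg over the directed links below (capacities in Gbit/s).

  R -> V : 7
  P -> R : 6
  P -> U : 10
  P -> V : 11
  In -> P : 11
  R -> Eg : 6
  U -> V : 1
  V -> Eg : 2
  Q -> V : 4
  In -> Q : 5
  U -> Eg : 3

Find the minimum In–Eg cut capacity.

Augment In→P→R→Eg: bottleneck 6, flow now 6.
Augment In→P→U→Eg: bottleneck 3, flow now 9.
Augment In→P→V→Eg: bottleneck 2, flow now 11.
No augmenting path remains; maximum flow = 11.
By max-flow min-cut, the minimum cut capacity equals the max flow.
In the residual graph, reachable from In: {In, P, Q, U, V}.
Min-cut edges: P→R (6), U→Eg (3), V→Eg (2); capacity 6 + 3 + 2 = 11.

11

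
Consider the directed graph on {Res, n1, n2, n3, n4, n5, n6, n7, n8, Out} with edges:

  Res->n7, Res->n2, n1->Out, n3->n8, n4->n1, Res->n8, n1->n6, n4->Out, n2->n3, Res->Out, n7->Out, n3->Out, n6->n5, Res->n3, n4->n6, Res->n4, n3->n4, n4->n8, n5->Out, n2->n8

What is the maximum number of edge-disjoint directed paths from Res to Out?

5

Assign every edge capacity 1; by Menger, the answer equals the max flow.
Path Res→Out (+1); total 1.
Path Res→n3→Out (+1); total 2.
Path Res→n4→Out (+1); total 3.
Path Res→n7→Out (+1); total 4.
Path Res→n2→n3→n4→n1→Out (+1); total 5.
No residual Res→Out path; max flow = 5.
Certifying cut of size 5: {Res→Out, Res→n2, Res→n3, Res→n4, Res→n7}.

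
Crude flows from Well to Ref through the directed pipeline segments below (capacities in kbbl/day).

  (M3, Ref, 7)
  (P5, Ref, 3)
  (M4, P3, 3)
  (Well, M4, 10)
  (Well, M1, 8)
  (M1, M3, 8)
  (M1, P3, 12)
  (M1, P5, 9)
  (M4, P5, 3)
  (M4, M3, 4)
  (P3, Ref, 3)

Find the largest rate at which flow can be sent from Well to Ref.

Augment Well→M1→M3→Ref: bottleneck 7, flow now 7.
Augment Well→M1→P5→Ref: bottleneck 1, flow now 8.
Augment Well→M4→P5→Ref: bottleneck 2, flow now 10.
Augment Well→M4→P3→Ref: bottleneck 3, flow now 13.
No augmenting path remains; maximum flow = 13.
In the residual graph, reachable from Well: {Well, M1, M4, M3, P5, P3}.
Min-cut edges: M3→Ref (7), P5→Ref (3), P3→Ref (3); capacity 7 + 3 + 3 = 13.
This cut is saturated, so no flow can exceed 13.

13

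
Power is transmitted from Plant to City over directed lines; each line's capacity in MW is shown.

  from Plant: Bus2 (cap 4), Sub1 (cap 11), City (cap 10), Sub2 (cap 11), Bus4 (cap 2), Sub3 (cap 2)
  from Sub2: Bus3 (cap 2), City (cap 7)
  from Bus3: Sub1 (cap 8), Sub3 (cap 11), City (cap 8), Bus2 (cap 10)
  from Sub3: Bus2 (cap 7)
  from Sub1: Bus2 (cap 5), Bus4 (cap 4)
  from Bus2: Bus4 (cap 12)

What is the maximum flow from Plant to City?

19

Augment Plant→City: bottleneck 10, flow now 10.
Augment Plant→Sub2→City: bottleneck 7, flow now 17.
Augment Plant→Sub2→Bus3→City: bottleneck 2, flow now 19.
No augmenting path remains; maximum flow = 19.
In the residual graph, reachable from Plant: {Plant, Sub2, Sub3, Sub1, Bus2, Bus4}.
Min-cut edges: Plant→City (10), Sub2→Bus3 (2), Sub2→City (7); capacity 10 + 2 + 7 = 19.
This cut is saturated, so no flow can exceed 19.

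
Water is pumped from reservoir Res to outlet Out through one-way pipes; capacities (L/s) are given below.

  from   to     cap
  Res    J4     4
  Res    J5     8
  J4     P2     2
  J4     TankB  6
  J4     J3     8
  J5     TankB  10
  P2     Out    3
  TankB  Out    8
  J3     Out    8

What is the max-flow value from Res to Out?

Augment Res→J4→P2→Out: bottleneck 2, flow now 2.
Augment Res→J4→TankB→Out: bottleneck 2, flow now 4.
Augment Res→J5→TankB→Out: bottleneck 6, flow now 10.
Augment Res→J5→TankB→J4→J3→Out: bottleneck 2, flow now 12. (uses reverse residual edge)
No augmenting path remains; maximum flow = 12.
In the residual graph, reachable from Res: {Res}.
Min-cut edges: Res→J4 (4), Res→J5 (8); capacity 4 + 8 = 12.
This cut is saturated, so no flow can exceed 12.

12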